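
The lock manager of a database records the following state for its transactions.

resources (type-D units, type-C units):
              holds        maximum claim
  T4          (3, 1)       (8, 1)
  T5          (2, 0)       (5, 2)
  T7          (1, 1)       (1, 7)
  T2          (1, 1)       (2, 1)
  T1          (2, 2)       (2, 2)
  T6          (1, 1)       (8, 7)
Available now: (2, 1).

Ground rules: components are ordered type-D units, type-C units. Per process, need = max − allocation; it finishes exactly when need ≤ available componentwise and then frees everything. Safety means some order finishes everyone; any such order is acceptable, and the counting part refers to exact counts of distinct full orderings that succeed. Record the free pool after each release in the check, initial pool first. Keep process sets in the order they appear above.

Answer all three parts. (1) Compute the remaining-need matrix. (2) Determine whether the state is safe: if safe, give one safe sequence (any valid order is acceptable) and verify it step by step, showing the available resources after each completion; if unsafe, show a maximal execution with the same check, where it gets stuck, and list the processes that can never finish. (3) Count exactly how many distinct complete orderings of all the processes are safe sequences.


(1) Outstanding need per process (order type-D units, type-C units):
  T4: (5, 0)
  T5: (3, 2)
  T7: (0, 6)
  T2: (1, 0)
  T1: (0, 0)
  T6: (7, 6)
(2) The state is UNSAFE.
Key observation: the wall is type-C units: completing T1, T5, T2, T4 brings the pool only to (10, 5), and all the rest need more.
The run T1, T5, T2, T4 cannot be extended any further. Verifying each step:
  pool = (2, 1)
  T1 needs (0, 0) <= (2, 1) -> finishes; pool += (2, 2) = (4, 3)
  T5 needs (3, 2) <= (4, 3) -> finishes; pool += (2, 0) = (6, 3)
  T2 needs (1, 0) <= (6, 3) -> finishes; pool += (1, 1) = (7, 4)
  T4 needs (5, 0) <= (7, 4) -> finishes; pool += (3, 1) = (10, 5)
  T7 cannot run: need (0, 6) vs free (10, 5) (insufficient type-C units)
  T6 cannot run: need (7, 6) vs free (10, 5) (insufficient type-C units)
Processes that can never finish: T7 and T6.
(3) Precisely 0 of the possible complete orderings are safe sequences.


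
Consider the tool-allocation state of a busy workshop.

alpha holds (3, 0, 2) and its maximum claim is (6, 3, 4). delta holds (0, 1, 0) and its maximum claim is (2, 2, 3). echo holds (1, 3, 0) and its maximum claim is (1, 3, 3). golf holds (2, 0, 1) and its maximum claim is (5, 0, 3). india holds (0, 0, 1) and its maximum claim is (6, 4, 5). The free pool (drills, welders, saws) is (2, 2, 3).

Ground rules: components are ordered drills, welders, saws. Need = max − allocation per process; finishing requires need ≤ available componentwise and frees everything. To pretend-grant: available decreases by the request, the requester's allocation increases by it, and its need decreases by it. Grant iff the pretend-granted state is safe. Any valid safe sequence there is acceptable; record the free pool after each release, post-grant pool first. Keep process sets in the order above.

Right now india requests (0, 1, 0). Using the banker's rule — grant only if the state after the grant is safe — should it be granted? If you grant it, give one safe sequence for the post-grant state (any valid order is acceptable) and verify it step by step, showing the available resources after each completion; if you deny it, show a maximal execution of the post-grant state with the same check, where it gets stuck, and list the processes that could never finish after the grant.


GRANT: granting preserves safety; a valid post-grant sequence is echo, delta, alpha, golf, india.
Key observation: even at the reduced pool (2, 1, 3), echo fits immediately, so safety survives the grant.
Check on the post-grant state, step by step:
  pool = (2, 1, 3)
  echo: need (0, 0, 3) fits (2, 1, 3); releases (1, 3, 0), pool now (3, 4, 3)
  delta: need (2, 1, 3) fits (3, 4, 3); releases (0, 1, 0), pool now (3, 5, 3)
  alpha: need (3, 3, 2) fits (3, 5, 3); releases (3, 0, 2), pool now (6, 5, 5)
  golf: need (3, 0, 2) fits (6, 5, 5); releases (2, 0, 1), pool now (8, 5, 6)
  india: need (6, 3, 4) fits (8, 5, 6); releases (0, 1, 1), pool now (8, 6, 7)


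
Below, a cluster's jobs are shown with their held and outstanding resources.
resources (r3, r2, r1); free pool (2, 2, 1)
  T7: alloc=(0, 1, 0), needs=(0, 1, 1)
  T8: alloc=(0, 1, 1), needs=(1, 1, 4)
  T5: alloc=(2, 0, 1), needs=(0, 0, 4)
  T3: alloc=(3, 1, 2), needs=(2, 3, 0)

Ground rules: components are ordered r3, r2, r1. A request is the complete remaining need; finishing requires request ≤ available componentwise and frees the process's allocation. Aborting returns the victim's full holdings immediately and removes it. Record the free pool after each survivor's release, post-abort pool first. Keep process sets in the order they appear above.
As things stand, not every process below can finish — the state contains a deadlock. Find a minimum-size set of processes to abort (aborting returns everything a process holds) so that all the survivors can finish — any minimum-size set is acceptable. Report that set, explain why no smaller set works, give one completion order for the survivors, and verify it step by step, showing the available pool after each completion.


Minimum abort set: T8.
Key observation: T5 was stuck for good until T8 gave back (0, 1, 1); in the order shown it finishes at step 3.
No smaller set exists: with zero aborts the deadlock remains.
The survivors complete as T7, T3, T5. Verifying each step (starting from the post-abort pool):
  pool = (2, 3, 2)
  T7 needs (0, 1, 1) <= (2, 3, 2) -> finishes; pool += (0, 1, 0) = (2, 4, 2)
  T3 needs (2, 3, 0) <= (2, 4, 2) -> finishes; pool += (3, 1, 2) = (5, 5, 4)
  T5 needs (0, 0, 4) <= (5, 5, 4) -> finishes; pool += (2, 0, 1) = (7, 5, 5)


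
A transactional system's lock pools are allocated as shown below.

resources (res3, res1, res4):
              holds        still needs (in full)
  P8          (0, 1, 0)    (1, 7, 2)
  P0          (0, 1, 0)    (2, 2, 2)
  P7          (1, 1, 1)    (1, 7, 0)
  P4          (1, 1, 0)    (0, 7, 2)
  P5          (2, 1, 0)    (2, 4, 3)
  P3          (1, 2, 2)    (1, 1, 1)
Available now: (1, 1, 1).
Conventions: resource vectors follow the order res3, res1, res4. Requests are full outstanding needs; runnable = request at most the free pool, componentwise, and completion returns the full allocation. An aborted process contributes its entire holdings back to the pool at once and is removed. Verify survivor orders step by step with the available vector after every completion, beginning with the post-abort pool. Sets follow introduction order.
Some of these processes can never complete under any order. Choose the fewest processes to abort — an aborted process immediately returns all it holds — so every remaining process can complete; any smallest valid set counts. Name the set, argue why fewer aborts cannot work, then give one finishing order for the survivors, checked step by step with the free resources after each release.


The answer: abort P8 and P4.
Key observation: P7 had no path to completion before; after the abort of P8 and P4 ((1, 2, 0) returned), step 4 is where it fits.
No one abort is enough; case by case: P8 alone leaves P7 blocked (short on res1); P0 alone leaves P8 blocked (short on res1); P7 alone leaves P8 blocked (short on res1); P4 alone leaves P8 blocked (short on res1); P5 alone leaves P8 blocked (short on res1); P3 alone leaves P8 blocked (short on res1).
Survivors finish in the order: P3, P0, P5, P7. Walking it through (pool after the aborts first):
  pool = (2, 3, 1)
  P3 needs (1, 1, 1) <= (2, 3, 1) -> finishes; pool += (1, 2, 2) = (3, 5, 3)
  P0 needs (2, 2, 2) <= (3, 5, 3) -> finishes; pool += (0, 1, 0) = (3, 6, 3)
  P5 needs (2, 4, 3) <= (3, 6, 3) -> finishes; pool += (2, 1, 0) = (5, 7, 3)
  P7 needs (1, 7, 0) <= (5, 7, 3) -> finishes; pool += (1, 1, 1) = (6, 8, 4)


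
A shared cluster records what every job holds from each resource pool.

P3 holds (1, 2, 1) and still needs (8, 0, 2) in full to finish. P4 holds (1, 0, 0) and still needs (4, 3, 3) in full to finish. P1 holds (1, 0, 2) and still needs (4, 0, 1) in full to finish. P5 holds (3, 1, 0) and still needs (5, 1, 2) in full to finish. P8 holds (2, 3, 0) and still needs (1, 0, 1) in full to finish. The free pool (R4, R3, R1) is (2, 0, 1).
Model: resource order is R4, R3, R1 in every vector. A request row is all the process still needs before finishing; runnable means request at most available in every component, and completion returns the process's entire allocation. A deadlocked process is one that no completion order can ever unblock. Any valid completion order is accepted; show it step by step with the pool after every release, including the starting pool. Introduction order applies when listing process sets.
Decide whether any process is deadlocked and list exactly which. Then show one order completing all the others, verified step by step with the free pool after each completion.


Nothing here is deadlocked.
Key observation: beginning at P8, releases accumulate fast enough that every process eventually fits.
A valid finishing order for the others: P8, P1, P5, P3, P4. Verifying each step:
  pool = (2, 0, 1)
  P8 needs (1, 0, 1) <= (2, 0, 1) -> finishes; pool += (2, 3, 0) = (4, 3, 1)
  P1 needs (4, 0, 1) <= (4, 3, 1) -> finishes; pool += (1, 0, 2) = (5, 3, 3)
  P5 needs (5, 1, 2) <= (5, 3, 3) -> finishes; pool += (3, 1, 0) = (8, 4, 3)
  P3 needs (8, 0, 2) <= (8, 4, 3) -> finishes; pool += (1, 2, 1) = (9, 6, 4)
  P4 needs (4, 3, 3) <= (9, 6, 4) -> finishes; pool += (1, 0, 0) = (10, 6, 4)


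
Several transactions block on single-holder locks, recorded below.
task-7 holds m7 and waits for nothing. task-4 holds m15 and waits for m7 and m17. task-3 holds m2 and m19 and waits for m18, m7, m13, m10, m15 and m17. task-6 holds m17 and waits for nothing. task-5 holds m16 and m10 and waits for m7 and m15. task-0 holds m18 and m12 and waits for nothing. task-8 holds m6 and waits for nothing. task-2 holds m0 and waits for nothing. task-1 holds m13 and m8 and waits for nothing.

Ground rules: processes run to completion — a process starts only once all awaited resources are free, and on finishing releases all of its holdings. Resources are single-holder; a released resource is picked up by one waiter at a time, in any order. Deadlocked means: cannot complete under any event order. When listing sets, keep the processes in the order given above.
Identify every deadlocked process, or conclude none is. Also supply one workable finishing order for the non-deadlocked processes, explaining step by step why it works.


The deadlocked set is empty.
Key observation: no waiting chain loops back on itself — every chain ends at a process that waits on nothing, so everyone eventually runs.
The rest can finish in the order task-6, task-8, task-7, task-4, task-2, task-5, task-1, task-0, task-3.
Check, step by step:
  task-6: no waits; runs immediately, freeing m17
  task-8: no waits; runs immediately, freeing m6
  task-7: no waits; runs immediately, freeing m7
  task-4 waits on m7 and m17 — all released -> runs and releases m15
  task-2: no waits; runs immediately, freeing m0
  task-5 waits on m7 and m15 — all released -> runs and releases m16 and m10
  task-1: no waits; runs immediately, freeing m13 and m8
  task-0: no waits; runs immediately, freeing m18 and m12
  task-3 waits on m18, m7, m13, m10, m15 and m17 — all released -> runs and releases m2 and m19


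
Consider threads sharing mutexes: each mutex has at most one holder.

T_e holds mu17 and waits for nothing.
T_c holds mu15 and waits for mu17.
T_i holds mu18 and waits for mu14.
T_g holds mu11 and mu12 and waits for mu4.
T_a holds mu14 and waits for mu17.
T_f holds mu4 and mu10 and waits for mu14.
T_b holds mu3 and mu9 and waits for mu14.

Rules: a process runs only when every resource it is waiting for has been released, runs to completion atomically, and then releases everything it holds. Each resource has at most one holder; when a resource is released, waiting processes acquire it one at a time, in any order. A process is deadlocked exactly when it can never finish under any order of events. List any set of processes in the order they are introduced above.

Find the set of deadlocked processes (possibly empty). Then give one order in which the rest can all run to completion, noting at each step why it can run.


No process is deadlocked.
Key observation: there is no circular wait here — follow any chain and it reaches a process that is free to run now.
The rest can finish in the order T_e, T_c, T_a, T_f, T_g, T_b, T_i.
Step-by-step check:
  T_e waits on nothing -> runs at once and releases mu17
  T_c: everything it awaited (mu17) is free; runs, freeing mu15
  T_a: everything it awaited (mu17) is free; runs, freeing mu14
  T_f: everything it awaited (mu14) is free; runs, freeing mu4 and mu10
  T_g: everything it awaited (mu4) is free; runs, freeing mu11 and mu12
  T_b: everything it awaited (mu14) is free; runs, freeing mu3 and mu9
  T_i: everything it awaited (mu14) is free; runs, freeing mu18


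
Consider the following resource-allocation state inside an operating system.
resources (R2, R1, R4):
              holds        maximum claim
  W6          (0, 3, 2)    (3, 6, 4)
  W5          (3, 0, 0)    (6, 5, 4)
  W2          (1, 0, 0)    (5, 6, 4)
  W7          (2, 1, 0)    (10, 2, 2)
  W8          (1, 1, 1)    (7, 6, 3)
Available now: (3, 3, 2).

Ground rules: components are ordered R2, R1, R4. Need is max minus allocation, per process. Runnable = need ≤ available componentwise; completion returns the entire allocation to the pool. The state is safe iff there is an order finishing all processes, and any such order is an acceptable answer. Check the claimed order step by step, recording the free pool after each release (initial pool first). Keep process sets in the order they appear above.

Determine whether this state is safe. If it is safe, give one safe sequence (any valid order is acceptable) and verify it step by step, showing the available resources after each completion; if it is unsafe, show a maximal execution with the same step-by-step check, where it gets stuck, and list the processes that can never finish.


SAFE — a valid safe sequence is W6, W5, W2, W8, W7.
Key observation: W6 marks the first exact bind of the order: its need (3, 3, 2) fits the free (3, 3, 2) with zero slack on a requested resource.
Walking it through:
  pool = (3, 3, 2)
  W6: need (3, 3, 2) fits (3, 3, 2); releases (0, 3, 2), pool now (3, 6, 4)
  W5: need (3, 5, 4) fits (3, 6, 4); releases (3, 0, 0), pool now (6, 6, 4)
  W2: need (4, 6, 4) fits (6, 6, 4); releases (1, 0, 0), pool now (7, 6, 4)
  W8: need (6, 5, 2) fits (7, 6, 4); releases (1, 1, 1), pool now (8, 7, 5)
  W7: need (8, 1, 2) fits (8, 7, 5); releases (2, 1, 0), pool now (10, 8, 5)


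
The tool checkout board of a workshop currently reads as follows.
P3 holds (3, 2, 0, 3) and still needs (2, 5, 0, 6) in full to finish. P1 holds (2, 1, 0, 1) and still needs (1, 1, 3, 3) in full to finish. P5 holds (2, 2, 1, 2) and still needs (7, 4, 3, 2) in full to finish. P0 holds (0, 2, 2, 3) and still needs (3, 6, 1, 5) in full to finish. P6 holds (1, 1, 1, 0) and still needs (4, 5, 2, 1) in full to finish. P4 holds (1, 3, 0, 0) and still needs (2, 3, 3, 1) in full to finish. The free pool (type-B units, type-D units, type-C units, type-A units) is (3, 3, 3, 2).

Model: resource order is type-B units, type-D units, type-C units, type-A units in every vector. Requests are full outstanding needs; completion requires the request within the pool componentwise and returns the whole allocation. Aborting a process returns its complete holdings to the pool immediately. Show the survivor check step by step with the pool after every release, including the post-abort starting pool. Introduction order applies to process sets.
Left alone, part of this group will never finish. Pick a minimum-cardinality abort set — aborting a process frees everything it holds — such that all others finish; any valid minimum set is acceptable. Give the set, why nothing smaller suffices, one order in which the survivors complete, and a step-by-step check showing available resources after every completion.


Minimum abort set: P0.
Key observation: P1 was stuck for good until P0 gave back (0, 2, 2, 3); in the order shown it finishes at step 2.
No smaller set exists: with zero aborts the deadlock remains.
The survivors complete as P4, P1, P3, P5, P6. Step-by-step check (starting from the post-abort pool):
  pool = (3, 5, 5, 5)
  P4 needs (2, 3, 3, 1) <= (3, 5, 5, 5) -> finishes; pool += (1, 3, 0, 0) = (4, 8, 5, 5)
  P1 needs (1, 1, 3, 3) <= (4, 8, 5, 5) -> finishes; pool += (2, 1, 0, 1) = (6, 9, 5, 6)
  P3 needs (2, 5, 0, 6) <= (6, 9, 5, 6) -> finishes; pool += (3, 2, 0, 3) = (9, 11, 5, 9)
  P5 needs (7, 4, 3, 2) <= (9, 11, 5, 9) -> finishes; pool += (2, 2, 1, 2) = (11, 13, 6, 11)
  P6 needs (4, 5, 2, 1) <= (11, 13, 6, 11) -> finishes; pool += (1, 1, 1, 0) = (12, 14, 7, 11)


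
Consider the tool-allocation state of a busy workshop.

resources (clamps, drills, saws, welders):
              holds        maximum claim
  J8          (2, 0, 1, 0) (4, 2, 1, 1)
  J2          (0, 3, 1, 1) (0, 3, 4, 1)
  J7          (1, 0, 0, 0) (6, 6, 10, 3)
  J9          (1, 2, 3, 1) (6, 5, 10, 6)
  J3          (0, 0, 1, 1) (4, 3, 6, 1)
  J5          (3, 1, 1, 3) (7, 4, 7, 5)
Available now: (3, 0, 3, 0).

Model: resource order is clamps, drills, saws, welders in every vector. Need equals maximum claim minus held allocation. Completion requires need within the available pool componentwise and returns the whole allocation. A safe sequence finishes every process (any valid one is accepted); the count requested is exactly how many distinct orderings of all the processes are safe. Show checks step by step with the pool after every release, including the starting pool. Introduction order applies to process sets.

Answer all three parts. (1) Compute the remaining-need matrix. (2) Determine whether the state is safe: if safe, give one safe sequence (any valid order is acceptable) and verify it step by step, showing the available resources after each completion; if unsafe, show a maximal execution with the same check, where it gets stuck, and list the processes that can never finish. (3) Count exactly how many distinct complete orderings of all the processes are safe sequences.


(1) Outstanding need per process (order clamps, drills, saws, welders):
  J8: (2, 2, 0, 1)
  J2: (0, 0, 3, 0)
  J7: (5, 6, 10, 3)
  J9: (5, 3, 7, 5)
  J3: (4, 3, 5, 0)
  J5: (4, 3, 6, 2)
(2) The state is SAFE; one workable sequence: J2, J8, J3, J5, J9, J7.
Key observation: the order's first zero-slack moment is J2 ((0, 0, 3, 0) needed, (3, 0, 3, 0) free — a requested resource with nothing to spare).
Verifying each step:
  pool = (3, 0, 3, 0)
  J2: need (0, 0, 3, 0) fits (3, 0, 3, 0); releases (0, 3, 1, 1), pool now (3, 3, 4, 1)
  J8: need (2, 2, 0, 1) fits (3, 3, 4, 1); releases (2, 0, 1, 0), pool now (5, 3, 5, 1)
  J3: need (4, 3, 5, 0) fits (5, 3, 5, 1); releases (0, 0, 1, 1), pool now (5, 3, 6, 2)
  J5: need (4, 3, 6, 2) fits (5, 3, 6, 2); releases (3, 1, 1, 3), pool now (8, 4, 7, 5)
  J9: need (5, 3, 7, 5) fits (8, 4, 7, 5); releases (1, 2, 3, 1), pool now (9, 6, 10, 6)
  J7: need (5, 6, 10, 3) fits (9, 6, 10, 6); releases (1, 0, 0, 0), pool now (10, 6, 10, 6)
(3) The exact count: 1 of the possible complete orderings is a safe sequence.


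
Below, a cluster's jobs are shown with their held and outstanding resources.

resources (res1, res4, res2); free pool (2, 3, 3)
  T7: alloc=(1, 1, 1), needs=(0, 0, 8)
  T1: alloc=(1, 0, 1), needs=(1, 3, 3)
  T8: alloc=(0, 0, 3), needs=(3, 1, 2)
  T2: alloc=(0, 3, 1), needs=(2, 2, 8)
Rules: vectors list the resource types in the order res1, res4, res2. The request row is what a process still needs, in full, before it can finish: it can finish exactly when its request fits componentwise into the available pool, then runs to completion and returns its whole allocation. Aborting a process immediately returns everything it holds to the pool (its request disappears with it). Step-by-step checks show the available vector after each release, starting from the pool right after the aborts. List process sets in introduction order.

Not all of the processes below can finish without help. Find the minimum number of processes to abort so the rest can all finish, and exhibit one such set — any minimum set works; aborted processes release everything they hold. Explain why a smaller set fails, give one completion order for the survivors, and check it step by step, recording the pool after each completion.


The answer: abort T7.
Key observation: the deadlocked T2 becomes finishable only because T7 released (1, 1, 1); it completes at step 3 below.
Minimality: the empty abort set fails — the state is deadlocked as it stands.
Survivors finish in the order: T8, T1, T2. Walking it through (pool after the aborts first):
  pool = (3, 4, 4)
  T8: need (3, 1, 2) fits (3, 4, 4); releases (0, 0, 3), pool now (3, 4, 7)
  T1: need (1, 3, 3) fits (3, 4, 7); releases (1, 0, 1), pool now (4, 4, 8)
  T2: need (2, 2, 8) fits (4, 4, 8); releases (0, 3, 1), pool now (4, 7, 9)


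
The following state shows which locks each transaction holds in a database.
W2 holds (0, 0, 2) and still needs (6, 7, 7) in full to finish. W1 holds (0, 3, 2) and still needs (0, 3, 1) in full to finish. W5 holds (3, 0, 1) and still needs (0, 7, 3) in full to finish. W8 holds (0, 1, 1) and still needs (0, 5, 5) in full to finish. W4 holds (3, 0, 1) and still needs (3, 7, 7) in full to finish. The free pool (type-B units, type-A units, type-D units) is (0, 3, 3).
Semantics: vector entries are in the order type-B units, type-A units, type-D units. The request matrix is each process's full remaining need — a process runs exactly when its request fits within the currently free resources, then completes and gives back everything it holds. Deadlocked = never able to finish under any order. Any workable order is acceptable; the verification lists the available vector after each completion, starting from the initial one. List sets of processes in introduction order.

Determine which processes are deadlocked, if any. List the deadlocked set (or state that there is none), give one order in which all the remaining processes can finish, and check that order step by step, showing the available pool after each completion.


Nothing here is deadlocked.
Key observation: starting with W1, each completion frees enough for the next — no one is permanently blocked.
The rest can finish in the order W1, W8, W5, W4, W2. Step-by-step check:
  pool = (0, 3, 3)
  run W1 (needs (0, 3, 1), free (0, 3, 3)); after release of (0, 3, 2) the pool is (0, 6, 5)
  run W8 (needs (0, 5, 5), free (0, 6, 5)); after release of (0, 1, 1) the pool is (0, 7, 6)
  run W5 (needs (0, 7, 3), free (0, 7, 6)); after release of (3, 0, 1) the pool is (3, 7, 7)
  run W4 (needs (3, 7, 7), free (3, 7, 7)); after release of (3, 0, 1) the pool is (6, 7, 8)
  run W2 (needs (6, 7, 7), free (6, 7, 8)); after release of (0, 0, 2) the pool is (6, 7, 10)


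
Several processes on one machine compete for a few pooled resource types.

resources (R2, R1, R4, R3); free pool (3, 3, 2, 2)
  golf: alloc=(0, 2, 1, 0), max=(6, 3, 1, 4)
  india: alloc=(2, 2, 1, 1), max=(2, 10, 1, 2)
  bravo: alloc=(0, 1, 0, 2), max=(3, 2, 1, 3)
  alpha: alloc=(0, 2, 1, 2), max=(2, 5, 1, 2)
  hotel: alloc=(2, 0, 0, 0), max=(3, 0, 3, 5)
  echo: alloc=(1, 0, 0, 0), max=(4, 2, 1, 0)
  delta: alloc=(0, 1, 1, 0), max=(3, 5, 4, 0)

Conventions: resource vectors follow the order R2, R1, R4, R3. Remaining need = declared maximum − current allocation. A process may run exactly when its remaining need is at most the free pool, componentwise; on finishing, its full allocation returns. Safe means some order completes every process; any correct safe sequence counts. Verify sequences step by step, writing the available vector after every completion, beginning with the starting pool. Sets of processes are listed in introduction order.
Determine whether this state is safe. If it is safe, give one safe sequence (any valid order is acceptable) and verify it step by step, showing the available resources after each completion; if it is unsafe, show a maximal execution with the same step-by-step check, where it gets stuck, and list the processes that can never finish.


SAFE — a valid safe sequence is echo, bravo, alpha, hotel, delta, golf, india.
Key observation: reading the order forward, echo is the first process whose need (3, 2, 1, 0) meets the free pool (3, 3, 2, 2) exactly on a resource it requests.
Step-by-step check:
  pool = (3, 3, 2, 2)
  echo: need (3, 2, 1, 0) fits (3, 3, 2, 2); releases (1, 0, 0, 0), pool now (4, 3, 2, 2)
  bravo: need (3, 1, 1, 1) fits (4, 3, 2, 2); releases (0, 1, 0, 2), pool now (4, 4, 2, 4)
  alpha: need (2, 3, 0, 0) fits (4, 4, 2, 4); releases (0, 2, 1, 2), pool now (4, 6, 3, 6)
  hotel: need (1, 0, 3, 5) fits (4, 6, 3, 6); releases (2, 0, 0, 0), pool now (6, 6, 3, 6)
  delta: need (3, 4, 3, 0) fits (6, 6, 3, 6); releases (0, 1, 1, 0), pool now (6, 7, 4, 6)
  golf: need (6, 1, 0, 4) fits (6, 7, 4, 6); releases (0, 2, 1, 0), pool now (6, 9, 5, 6)
  india: need (0, 8, 0, 1) fits (6, 9, 5, 6); releases (2, 2, 1, 1), pool now (8, 11, 6, 7)


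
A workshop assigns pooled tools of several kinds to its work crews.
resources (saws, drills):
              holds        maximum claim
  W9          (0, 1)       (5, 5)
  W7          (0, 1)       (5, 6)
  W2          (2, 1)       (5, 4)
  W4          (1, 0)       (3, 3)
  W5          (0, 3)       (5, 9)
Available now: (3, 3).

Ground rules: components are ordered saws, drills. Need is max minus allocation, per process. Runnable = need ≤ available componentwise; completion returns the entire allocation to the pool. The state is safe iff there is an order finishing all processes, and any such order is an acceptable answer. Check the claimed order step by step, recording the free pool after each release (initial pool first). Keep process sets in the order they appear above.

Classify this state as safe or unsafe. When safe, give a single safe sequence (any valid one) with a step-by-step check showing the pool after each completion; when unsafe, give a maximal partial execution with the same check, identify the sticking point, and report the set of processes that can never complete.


SAFE — a valid safe sequence is W2, W9, W7, W5, W4.
Key observation: the first exact fit in this order is W2 — it needs (3, 3) with (3, 3) free, meeting a requested resource to the last unit.
Verifying each step:
  pool = (3, 3)
  run W2 (needs (3, 3), free (3, 3)); after release of (2, 1) the pool is (5, 4)
  run W9 (needs (5, 4), free (5, 4)); after release of (0, 1) the pool is (5, 5)
  run W7 (needs (5, 5), free (5, 5)); after release of (0, 1) the pool is (5, 6)
  run W5 (needs (5, 6), free (5, 6)); after release of (0, 3) the pool is (5, 9)
  run W4 (needs (2, 3), free (5, 9)); after release of (1, 0) the pool is (6, 9)


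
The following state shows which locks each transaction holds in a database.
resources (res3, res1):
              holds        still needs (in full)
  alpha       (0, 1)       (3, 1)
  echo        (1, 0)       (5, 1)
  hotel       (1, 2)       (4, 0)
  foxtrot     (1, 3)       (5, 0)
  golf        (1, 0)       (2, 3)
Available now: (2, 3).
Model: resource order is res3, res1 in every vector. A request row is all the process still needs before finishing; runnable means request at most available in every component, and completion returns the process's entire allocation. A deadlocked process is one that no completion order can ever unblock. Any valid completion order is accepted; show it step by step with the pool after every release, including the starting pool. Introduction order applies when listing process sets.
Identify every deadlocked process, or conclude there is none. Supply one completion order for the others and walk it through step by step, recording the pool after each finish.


The deadlocked set is echo, hotel and foxtrot.
Key observation: no order helps: past golf, alpha, the free pool tops out at (3, 4), below what each blocked process needs in res3.
The rest can finish in the order golf, alpha. Verifying each step:
  pool = (2, 3)
  run golf (needs (2, 3), free (2, 3)); after release of (1, 0) the pool is (3, 3)
  run alpha (needs (3, 1), free (3, 3)); after release of (0, 1) the pool is (3, 4)
None of the blocked processes ever fits:
  echo still needs (5, 1) but only (3, 4) is free — short on res3
  hotel still needs (4, 0) but only (3, 4) is free — short on res3
  foxtrot still needs (5, 0) but only (3, 4) is free — short on res3


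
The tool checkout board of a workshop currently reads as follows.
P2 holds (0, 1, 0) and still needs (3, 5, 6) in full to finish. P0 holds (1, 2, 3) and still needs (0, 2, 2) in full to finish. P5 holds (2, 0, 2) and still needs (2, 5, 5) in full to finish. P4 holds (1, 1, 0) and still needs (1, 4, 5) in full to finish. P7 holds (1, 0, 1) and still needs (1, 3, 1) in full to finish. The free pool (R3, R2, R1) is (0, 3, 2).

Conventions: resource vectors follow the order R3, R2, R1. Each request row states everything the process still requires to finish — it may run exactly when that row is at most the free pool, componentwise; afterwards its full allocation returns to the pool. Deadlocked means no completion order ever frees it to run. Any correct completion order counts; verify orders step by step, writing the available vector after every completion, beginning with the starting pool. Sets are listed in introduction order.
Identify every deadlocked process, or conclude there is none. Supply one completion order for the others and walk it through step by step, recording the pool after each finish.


Nothing here is deadlocked.
Key observation: beginning at P0, releases accumulate fast enough that every process eventually fits.
One completion order for the rest: P0, P4, P5, P7, P2. Verifying each step:
  pool = (0, 3, 2)
  P0 needs (0, 2, 2) <= (0, 3, 2) -> finishes; pool += (1, 2, 3) = (1, 5, 5)
  P4 needs (1, 4, 5) <= (1, 5, 5) -> finishes; pool += (1, 1, 0) = (2, 6, 5)
  P5 needs (2, 5, 5) <= (2, 6, 5) -> finishes; pool += (2, 0, 2) = (4, 6, 7)
  P7 needs (1, 3, 1) <= (4, 6, 7) -> finishes; pool += (1, 0, 1) = (5, 6, 8)
  P2 needs (3, 5, 6) <= (5, 6, 8) -> finishes; pool += (0, 1, 0) = (5, 7, 8)


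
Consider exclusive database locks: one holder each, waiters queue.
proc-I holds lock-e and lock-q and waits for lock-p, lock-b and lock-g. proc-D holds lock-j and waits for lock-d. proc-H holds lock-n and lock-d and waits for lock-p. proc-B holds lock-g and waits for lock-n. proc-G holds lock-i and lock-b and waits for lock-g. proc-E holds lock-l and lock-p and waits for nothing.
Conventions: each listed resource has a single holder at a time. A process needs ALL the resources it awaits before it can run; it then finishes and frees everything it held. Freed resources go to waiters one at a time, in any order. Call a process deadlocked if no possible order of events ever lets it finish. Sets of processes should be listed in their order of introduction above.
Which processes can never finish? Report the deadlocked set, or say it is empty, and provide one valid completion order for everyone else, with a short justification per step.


Nothing here is deadlocked.
Key observation: the waits form no ring: some process can always run, and its releases unblock the others one by one.
One completion order for the rest: proc-E, proc-H, proc-D, proc-B, proc-G, proc-I.
Verifying each step:
  proc-E waits on nothing -> runs at once and releases lock-l and lock-p
  proc-H waits on lock-p — all released -> runs and releases lock-n and lock-d
  proc-D waits on lock-d — all released -> runs and releases lock-j
  proc-B waits on lock-n — all released -> runs and releases lock-g
  proc-G waits on lock-g — all released -> runs and releases lock-i and lock-b
  proc-I waits on lock-p, lock-b and lock-g — all released -> runs and releases lock-e and lock-q


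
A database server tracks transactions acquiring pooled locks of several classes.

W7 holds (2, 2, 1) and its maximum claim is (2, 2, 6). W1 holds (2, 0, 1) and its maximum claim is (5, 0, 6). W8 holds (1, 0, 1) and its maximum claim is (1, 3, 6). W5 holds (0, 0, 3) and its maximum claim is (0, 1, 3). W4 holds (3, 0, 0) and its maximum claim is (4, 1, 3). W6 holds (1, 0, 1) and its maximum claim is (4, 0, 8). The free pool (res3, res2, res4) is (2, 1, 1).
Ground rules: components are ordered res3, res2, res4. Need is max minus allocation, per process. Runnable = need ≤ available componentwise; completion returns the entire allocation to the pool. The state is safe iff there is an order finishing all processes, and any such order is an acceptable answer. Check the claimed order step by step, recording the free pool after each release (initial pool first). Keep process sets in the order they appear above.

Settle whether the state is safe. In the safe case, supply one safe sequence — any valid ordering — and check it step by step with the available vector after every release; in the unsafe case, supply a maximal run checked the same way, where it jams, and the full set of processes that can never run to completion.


UNSAFE — no complete ordering exists.
Key observation: res4 is the bottleneck — with W5, W4 done the pool holds (5, 1, 4), short of every remaining need.
A maximal execution: W5, W4 — then nothing else fits. Walking it through:
  pool = (2, 1, 1)
  W5: need (0, 1, 0) fits (2, 1, 1); releases (0, 0, 3), pool now (2, 1, 4)
  W4: need (1, 1, 3) fits (2, 1, 4); releases (3, 0, 0), pool now (5, 1, 4)
  blocked: W7 wants (0, 0, 5), pool (5, 1, 4) — not enough res4
  blocked: W1 wants (3, 0, 5), pool (5, 1, 4) — not enough res4
  blocked: W8 wants (0, 3, 5), pool (5, 1, 4) — not enough res2 and res4
  blocked: W6 wants (3, 0, 7), pool (5, 1, 4) — not enough res4
Never able to finish: W7, W1, W8 and W6.


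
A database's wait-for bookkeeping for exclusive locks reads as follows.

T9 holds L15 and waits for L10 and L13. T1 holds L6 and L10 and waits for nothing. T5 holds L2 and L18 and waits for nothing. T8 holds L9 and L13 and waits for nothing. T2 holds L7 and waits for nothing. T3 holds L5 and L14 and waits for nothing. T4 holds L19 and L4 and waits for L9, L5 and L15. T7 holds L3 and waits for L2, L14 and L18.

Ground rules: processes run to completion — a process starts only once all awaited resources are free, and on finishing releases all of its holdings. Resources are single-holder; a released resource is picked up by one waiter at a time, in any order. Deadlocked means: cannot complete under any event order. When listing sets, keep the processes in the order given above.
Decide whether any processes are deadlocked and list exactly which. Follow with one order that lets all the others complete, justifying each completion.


The deadlocked set is empty.
Key observation: every chain of waits terminates; starting from the processes that wait on nothing, all the rest unlock in turn.
One completion order for the rest: T8, T2, T1, T9, T5, T3, T4, T7.
Verifying each step:
  T8 waits on nothing -> runs at once and releases L9 and L13
  T2 waits on nothing -> runs at once and releases L7
  T1 waits on nothing -> runs at once and releases L6 and L10
  run T9 (all its waits — L10 and L13 — are resolved); releases L15
  T5 waits on nothing -> runs at once and releases L2 and L18
  T3 waits on nothing -> runs at once and releases L5 and L14
  run T4 (all its waits — L9, L5 and L15 — are resolved); releases L19 and L4
  run T7 (all its waits — L2, L14 and L18 — are resolved); releases L3


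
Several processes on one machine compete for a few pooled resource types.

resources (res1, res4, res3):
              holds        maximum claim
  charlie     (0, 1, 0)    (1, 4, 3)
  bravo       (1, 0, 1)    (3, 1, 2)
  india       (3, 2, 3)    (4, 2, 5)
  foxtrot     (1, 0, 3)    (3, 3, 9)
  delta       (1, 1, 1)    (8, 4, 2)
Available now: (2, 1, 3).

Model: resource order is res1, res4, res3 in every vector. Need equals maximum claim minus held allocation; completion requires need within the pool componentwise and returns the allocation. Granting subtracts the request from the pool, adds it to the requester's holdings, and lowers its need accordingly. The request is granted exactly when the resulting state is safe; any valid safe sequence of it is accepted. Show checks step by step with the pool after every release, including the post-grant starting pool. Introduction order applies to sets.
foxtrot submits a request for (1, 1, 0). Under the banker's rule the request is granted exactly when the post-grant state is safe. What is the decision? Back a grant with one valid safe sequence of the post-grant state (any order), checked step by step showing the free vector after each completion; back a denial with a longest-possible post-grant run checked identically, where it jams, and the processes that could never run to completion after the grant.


GRANT. The post-grant state is safe; one safe sequence: india, bravo, foxtrot, charlie, delta.
Key observation: even at the reduced pool (1, 0, 3), india fits immediately, so safety survives the grant.
Step-by-step check of the post-grant state:
  pool = (1, 0, 3)
  india needs (1, 0, 2) <= (1, 0, 3) -> finishes; pool += (3, 2, 3) = (4, 2, 6)
  bravo needs (2, 1, 1) <= (4, 2, 6) -> finishes; pool += (1, 0, 1) = (5, 2, 7)
  foxtrot needs (1, 2, 6) <= (5, 2, 7) -> finishes; pool += (2, 1, 3) = (7, 3, 10)
  charlie needs (1, 3, 3) <= (7, 3, 10) -> finishes; pool += (0, 1, 0) = (7, 4, 10)
  delta needs (7, 3, 1) <= (7, 4, 10) -> finishes; pool += (1, 1, 1) = (8, 5, 11)


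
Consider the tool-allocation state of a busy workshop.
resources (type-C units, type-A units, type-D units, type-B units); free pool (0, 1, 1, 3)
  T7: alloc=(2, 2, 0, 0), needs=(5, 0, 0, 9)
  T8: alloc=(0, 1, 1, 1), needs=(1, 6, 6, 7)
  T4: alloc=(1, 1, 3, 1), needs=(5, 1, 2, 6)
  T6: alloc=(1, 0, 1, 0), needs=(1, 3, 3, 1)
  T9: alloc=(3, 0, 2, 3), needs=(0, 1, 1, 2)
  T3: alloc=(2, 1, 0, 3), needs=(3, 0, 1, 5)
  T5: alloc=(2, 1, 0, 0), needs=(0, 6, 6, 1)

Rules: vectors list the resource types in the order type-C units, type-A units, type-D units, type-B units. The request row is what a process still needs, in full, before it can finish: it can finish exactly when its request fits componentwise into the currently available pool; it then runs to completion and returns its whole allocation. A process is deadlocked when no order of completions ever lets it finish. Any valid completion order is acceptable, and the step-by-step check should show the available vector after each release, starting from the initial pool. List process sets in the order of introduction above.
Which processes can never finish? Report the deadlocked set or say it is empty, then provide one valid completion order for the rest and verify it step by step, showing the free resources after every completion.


Deadlocked: T8 and T5.
Key observation: no order helps: past T9, T3, T7, T4, T6, the free pool tops out at (9, 5, 7, 10), below what each blocked process needs in type-A units.
A valid finishing order for the others: T9, T3, T7, T4, T6. Verifying each step:
  pool = (0, 1, 1, 3)
  T9 needs (0, 1, 1, 2) <= (0, 1, 1, 3) -> finishes; pool += (3, 0, 2, 3) = (3, 1, 3, 6)
  T3 needs (3, 0, 1, 5) <= (3, 1, 3, 6) -> finishes; pool += (2, 1, 0, 3) = (5, 2, 3, 9)
  T7 needs (5, 0, 0, 9) <= (5, 2, 3, 9) -> finishes; pool += (2, 2, 0, 0) = (7, 4, 3, 9)
  T4 needs (5, 1, 2, 6) <= (7, 4, 3, 9) -> finishes; pool += (1, 1, 3, 1) = (8, 5, 6, 10)
  T6 needs (1, 3, 3, 1) <= (8, 5, 6, 10) -> finishes; pool += (1, 0, 1, 0) = (9, 5, 7, 10)
None of the blocked processes ever fits:
  T8 still needs (1, 6, 6, 7) but only (9, 5, 7, 10) is free — short on type-A units
  T5 still needs (0, 6, 6, 1) but only (9, 5, 7, 10) is free — short on type-A units


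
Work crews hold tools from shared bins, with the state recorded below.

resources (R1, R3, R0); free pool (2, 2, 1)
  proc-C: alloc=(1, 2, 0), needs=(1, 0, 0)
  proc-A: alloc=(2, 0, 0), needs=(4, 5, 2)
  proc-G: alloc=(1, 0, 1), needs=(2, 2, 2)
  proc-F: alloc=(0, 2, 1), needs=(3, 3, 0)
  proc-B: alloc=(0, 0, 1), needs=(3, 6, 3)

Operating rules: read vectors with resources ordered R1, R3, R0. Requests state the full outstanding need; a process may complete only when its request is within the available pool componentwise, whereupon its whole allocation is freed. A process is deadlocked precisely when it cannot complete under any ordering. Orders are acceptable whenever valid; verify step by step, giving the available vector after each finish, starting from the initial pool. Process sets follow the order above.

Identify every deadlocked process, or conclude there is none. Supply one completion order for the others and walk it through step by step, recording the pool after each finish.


Nothing here is deadlocked.
Key observation: there is always a runnable process — proc-C first — so the state unwinds completely.
The rest can finish in the order proc-C, proc-F, proc-G, proc-A, proc-B. Walking it through:
  pool = (2, 2, 1)
  proc-C needs (1, 0, 0) <= (2, 2, 1) -> finishes; pool += (1, 2, 0) = (3, 4, 1)
  proc-F needs (3, 3, 0) <= (3, 4, 1) -> finishes; pool += (0, 2, 1) = (3, 6, 2)
  proc-G needs (2, 2, 2) <= (3, 6, 2) -> finishes; pool += (1, 0, 1) = (4, 6, 3)
  proc-A needs (4, 5, 2) <= (4, 6, 3) -> finishes; pool += (2, 0, 0) = (6, 6, 3)
  proc-B needs (3, 6, 3) <= (6, 6, 3) -> finishes; pool += (0, 0, 1) = (6, 6, 4)
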